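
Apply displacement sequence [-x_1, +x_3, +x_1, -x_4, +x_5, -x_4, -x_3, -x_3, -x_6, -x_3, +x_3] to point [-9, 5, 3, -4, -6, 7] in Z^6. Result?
(-9, 5, 2, -6, -5, 6)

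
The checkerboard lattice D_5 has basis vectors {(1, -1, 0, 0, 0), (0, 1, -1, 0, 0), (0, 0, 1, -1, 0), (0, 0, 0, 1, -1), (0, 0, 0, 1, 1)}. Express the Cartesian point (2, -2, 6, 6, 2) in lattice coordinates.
2b₁ + 6b₃ + 5b₄ + 7b₅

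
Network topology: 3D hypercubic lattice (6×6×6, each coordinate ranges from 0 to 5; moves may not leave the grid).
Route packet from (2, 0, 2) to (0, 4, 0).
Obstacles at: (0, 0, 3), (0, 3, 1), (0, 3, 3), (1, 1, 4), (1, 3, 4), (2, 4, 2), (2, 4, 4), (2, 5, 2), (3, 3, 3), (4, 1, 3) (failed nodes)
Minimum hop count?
8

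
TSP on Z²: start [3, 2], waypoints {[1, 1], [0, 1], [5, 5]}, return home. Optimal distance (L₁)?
18
(one optimal route: (3, 2) → (1, 1) → (0, 1) → (5, 5) → (3, 2))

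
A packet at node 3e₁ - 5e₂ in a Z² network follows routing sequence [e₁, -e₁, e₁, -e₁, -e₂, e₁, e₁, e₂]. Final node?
(5, -5)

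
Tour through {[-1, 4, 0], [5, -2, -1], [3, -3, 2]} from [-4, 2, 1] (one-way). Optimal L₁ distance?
25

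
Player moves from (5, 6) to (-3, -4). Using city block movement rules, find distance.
18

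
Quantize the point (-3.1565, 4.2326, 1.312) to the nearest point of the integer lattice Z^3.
(-3, 4, 1)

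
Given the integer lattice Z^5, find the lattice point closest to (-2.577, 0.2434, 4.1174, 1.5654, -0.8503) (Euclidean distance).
(-3, 0, 4, 2, -1)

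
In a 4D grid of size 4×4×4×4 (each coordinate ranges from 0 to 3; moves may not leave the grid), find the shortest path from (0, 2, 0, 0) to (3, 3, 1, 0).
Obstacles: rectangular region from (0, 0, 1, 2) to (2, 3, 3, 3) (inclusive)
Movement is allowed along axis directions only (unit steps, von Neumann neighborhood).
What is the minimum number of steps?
5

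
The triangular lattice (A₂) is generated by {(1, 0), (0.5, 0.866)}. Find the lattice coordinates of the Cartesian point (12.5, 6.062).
9b₁ + 7b₂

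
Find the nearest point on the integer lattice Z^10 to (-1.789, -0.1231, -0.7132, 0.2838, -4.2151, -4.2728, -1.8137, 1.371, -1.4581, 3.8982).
(-2, 0, -1, 0, -4, -4, -2, 1, -1, 4)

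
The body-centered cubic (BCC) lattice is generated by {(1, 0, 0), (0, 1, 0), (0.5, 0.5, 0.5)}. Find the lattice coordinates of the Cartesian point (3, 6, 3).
3b₂ + 6b₃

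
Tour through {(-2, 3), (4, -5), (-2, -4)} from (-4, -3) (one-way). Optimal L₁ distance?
22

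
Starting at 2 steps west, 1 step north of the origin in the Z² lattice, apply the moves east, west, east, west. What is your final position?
(-2, 1)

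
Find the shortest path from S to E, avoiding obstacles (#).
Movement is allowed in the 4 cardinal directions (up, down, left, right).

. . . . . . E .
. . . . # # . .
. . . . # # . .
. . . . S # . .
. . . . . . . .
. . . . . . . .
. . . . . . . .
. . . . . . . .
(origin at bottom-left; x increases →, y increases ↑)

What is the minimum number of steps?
7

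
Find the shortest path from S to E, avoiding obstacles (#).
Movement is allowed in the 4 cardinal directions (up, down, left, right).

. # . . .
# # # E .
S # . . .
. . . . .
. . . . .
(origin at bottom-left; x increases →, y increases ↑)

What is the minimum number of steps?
6
(one shortest path: (0, 2) → (0, 1) → (1, 1) → (2, 1) → (3, 1) → (3, 2) → (3, 3))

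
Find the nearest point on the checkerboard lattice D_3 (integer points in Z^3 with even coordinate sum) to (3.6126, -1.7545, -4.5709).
(4, -2, -4)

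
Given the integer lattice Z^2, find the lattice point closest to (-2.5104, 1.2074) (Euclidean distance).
(-3, 1)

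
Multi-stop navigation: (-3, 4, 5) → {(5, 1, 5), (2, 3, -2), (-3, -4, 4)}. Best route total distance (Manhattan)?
35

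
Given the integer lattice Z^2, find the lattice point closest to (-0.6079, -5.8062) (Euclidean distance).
(-1, -6)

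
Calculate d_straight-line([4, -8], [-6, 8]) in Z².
18.868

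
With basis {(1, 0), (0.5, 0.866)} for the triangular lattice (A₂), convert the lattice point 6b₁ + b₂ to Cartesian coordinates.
(6.5, 0.866)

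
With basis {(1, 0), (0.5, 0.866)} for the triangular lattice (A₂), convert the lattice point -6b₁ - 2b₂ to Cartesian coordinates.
(-7, -1.732)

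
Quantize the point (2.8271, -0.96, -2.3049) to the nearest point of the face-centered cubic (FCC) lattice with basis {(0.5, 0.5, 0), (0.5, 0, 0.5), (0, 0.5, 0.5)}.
(3, -1, -2)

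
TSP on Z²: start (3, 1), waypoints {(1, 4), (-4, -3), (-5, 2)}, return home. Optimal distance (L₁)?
30
(one optimal route: (3, 1) → (1, 4) → (-5, 2) → (-4, -3) → (3, 1))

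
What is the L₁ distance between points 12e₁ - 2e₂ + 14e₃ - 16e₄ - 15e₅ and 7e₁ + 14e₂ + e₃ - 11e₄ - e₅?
53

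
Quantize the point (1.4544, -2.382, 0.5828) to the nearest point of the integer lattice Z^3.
(1, -2, 1)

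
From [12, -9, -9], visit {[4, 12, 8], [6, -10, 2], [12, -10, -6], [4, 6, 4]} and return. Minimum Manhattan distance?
94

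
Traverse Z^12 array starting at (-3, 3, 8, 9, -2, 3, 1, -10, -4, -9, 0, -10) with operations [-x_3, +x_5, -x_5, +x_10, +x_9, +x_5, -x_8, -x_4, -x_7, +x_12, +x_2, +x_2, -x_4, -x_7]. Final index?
(-3, 5, 7, 7, -1, 3, -1, -11, -3, -8, 0, -9)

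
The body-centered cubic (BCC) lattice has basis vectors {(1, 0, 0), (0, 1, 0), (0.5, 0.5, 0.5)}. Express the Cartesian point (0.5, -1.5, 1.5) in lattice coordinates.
-b₁ - 3b₂ + 3b₃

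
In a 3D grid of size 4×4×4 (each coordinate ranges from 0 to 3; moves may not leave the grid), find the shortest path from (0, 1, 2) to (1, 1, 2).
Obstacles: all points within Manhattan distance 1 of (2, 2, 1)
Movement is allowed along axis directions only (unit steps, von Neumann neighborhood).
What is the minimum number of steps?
1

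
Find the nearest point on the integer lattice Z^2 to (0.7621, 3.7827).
(1, 4)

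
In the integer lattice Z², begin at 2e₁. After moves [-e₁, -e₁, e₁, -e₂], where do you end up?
(1, -1)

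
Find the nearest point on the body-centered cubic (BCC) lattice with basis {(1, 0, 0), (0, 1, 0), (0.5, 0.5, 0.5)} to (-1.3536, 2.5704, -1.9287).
(-1.5, 2.5, -1.5)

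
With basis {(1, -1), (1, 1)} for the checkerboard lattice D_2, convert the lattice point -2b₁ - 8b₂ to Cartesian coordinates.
(-10, -6)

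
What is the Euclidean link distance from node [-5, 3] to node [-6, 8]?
5.09902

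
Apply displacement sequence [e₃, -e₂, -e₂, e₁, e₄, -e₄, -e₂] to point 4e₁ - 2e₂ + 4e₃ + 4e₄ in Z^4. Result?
(5, -5, 5, 4)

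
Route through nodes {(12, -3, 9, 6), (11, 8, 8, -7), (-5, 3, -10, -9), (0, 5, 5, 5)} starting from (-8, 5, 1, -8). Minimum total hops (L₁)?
104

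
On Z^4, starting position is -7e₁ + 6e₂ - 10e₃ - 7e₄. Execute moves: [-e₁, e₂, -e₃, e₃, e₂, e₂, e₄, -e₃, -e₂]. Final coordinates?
(-8, 8, -11, -6)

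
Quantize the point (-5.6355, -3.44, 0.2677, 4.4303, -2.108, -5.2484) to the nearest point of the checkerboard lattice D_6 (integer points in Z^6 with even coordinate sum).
(-6, -3, 0, 4, -2, -5)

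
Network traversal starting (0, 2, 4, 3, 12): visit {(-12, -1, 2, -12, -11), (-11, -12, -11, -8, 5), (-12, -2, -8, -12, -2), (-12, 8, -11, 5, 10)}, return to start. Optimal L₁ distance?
176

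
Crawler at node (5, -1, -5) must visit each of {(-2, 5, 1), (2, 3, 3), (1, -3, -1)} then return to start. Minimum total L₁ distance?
46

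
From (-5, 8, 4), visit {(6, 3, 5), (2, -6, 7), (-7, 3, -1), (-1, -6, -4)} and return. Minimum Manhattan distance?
76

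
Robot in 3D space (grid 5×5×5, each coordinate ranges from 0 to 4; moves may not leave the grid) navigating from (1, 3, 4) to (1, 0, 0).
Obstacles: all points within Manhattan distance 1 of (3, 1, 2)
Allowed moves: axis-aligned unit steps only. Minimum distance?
7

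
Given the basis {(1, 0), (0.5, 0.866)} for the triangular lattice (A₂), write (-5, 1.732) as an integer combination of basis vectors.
-6b₁ + 2b₂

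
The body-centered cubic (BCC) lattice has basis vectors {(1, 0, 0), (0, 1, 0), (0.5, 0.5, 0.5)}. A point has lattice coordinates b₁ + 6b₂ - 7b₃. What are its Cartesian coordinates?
(-2.5, 2.5, -3.5)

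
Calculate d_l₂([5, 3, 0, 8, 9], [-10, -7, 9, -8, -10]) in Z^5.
31.9844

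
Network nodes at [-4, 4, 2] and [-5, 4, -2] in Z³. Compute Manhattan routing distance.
5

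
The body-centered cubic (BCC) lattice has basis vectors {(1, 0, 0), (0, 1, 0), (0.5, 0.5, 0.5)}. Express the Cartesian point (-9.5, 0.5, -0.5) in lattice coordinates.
-9b₁ + b₂ - b₃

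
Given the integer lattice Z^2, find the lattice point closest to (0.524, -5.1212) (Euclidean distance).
(1, -5)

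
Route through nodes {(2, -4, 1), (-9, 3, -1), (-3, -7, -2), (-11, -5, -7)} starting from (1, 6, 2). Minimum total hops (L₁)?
54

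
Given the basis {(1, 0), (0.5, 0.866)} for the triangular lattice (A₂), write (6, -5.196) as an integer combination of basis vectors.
9b₁ - 6b₂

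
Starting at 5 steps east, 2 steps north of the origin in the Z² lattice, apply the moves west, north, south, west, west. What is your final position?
(2, 2)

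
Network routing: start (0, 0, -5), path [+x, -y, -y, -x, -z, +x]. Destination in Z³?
(1, -2, -6)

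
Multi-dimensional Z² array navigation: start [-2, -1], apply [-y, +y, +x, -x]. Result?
(-2, -1)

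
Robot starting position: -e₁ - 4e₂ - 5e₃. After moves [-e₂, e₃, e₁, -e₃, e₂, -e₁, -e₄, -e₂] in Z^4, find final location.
(-1, -5, -5, -1)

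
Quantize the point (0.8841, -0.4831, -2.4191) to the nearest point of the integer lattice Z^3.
(1, 0, -2)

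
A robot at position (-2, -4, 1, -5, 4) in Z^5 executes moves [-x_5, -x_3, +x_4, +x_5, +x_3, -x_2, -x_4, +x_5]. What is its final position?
(-2, -5, 1, -5, 5)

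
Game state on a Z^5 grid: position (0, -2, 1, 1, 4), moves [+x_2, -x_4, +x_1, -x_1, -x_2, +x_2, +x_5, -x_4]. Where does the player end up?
(0, -1, 1, -1, 5)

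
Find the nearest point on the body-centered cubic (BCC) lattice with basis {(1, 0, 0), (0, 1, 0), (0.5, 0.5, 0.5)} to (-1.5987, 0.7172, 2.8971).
(-1.5, 0.5, 2.5)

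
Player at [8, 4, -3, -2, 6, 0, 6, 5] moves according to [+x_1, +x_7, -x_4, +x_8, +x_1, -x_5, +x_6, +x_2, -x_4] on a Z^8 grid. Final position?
(10, 5, -3, -4, 5, 1, 7, 6)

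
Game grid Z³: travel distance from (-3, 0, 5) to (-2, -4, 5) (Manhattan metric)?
5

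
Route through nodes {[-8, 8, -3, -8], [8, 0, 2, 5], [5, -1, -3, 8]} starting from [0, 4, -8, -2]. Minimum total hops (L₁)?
73
(one optimal route: (0, 4, -8, -2) → (-8, 8, -3, -8) → (5, -1, -3, 8) → (8, 0, 2, 5))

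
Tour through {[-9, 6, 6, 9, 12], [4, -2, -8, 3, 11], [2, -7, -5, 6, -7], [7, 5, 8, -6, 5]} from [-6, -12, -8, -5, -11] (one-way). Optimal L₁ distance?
144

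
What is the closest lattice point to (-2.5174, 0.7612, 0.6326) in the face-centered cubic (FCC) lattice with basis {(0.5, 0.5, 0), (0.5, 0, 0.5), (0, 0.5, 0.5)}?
(-2.5, 1, 0.5)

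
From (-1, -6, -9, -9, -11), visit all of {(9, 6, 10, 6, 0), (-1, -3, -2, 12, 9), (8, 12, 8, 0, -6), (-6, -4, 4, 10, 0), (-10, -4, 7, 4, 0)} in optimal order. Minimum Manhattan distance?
142
(one optimal route: (-1, -6, -9, -9, -11) → (-1, -3, -2, 12, 9) → (-6, -4, 4, 10, 0) → (-10, -4, 7, 4, 0) → (9, 6, 10, 6, 0) → (8, 12, 8, 0, -6))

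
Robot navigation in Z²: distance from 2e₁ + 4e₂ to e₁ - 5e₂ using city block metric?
10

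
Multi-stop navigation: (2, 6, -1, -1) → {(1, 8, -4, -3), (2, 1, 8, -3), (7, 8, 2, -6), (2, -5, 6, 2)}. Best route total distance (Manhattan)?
57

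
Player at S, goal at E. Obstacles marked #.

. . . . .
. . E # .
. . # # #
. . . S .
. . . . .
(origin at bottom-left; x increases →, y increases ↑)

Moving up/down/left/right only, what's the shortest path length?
5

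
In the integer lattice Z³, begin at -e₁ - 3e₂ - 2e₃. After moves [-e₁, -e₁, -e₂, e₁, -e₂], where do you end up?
(-2, -5, -2)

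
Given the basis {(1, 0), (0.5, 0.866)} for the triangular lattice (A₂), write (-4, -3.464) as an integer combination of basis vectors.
-2b₁ - 4b₂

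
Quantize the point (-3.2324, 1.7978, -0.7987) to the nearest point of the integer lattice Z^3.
(-3, 2, -1)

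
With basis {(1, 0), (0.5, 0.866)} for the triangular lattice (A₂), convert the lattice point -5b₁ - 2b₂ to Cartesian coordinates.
(-6, -1.732)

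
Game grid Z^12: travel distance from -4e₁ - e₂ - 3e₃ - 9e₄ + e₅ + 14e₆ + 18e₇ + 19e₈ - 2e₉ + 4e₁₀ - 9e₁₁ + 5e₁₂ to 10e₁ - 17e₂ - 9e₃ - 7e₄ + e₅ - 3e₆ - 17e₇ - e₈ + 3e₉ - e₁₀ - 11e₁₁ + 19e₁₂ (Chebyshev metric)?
35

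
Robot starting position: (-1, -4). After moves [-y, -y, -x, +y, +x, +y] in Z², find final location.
(-1, -4)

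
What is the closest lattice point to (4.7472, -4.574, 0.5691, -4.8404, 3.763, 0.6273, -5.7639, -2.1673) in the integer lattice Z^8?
(5, -5, 1, -5, 4, 1, -6, -2)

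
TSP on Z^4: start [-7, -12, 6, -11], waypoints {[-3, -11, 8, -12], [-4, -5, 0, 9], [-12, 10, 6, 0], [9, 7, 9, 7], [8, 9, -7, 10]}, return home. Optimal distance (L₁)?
172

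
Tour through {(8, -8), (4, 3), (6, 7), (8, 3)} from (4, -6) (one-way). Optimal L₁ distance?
27
(one optimal route: (4, -6) → (8, -8) → (8, 3) → (4, 3) → (6, 7))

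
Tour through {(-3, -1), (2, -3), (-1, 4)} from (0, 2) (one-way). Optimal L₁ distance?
17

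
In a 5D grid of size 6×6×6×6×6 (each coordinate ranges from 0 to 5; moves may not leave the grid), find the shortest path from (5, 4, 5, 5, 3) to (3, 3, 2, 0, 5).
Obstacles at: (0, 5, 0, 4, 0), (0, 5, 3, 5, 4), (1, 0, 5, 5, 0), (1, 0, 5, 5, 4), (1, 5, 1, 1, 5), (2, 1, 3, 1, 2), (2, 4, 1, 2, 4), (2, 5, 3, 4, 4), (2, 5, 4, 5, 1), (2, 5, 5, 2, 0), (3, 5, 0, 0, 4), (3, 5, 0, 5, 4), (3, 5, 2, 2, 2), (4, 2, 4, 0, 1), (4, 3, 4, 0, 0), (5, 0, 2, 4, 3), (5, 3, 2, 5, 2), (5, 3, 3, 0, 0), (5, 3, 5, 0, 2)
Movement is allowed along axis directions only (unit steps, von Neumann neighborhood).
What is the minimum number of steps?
13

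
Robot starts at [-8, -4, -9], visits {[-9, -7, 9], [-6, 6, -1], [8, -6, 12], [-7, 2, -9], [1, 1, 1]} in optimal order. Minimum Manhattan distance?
80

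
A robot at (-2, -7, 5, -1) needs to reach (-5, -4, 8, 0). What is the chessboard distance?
3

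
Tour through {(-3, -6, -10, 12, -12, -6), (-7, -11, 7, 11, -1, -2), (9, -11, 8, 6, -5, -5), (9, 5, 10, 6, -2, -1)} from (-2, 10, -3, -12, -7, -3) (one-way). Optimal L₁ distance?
150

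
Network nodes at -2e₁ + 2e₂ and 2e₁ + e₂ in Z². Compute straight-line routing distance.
4.12311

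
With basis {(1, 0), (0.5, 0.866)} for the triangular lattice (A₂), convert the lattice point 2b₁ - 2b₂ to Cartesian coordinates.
(1, -1.732)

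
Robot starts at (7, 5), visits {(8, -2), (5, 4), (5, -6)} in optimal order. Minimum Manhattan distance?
19
(one optimal route: (7, 5) → (5, 4) → (8, -2) → (5, -6))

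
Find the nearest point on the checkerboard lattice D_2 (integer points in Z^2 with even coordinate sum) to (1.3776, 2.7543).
(1, 3)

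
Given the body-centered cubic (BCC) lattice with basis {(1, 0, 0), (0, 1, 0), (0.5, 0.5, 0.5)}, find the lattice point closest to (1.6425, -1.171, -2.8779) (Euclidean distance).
(2, -1, -3)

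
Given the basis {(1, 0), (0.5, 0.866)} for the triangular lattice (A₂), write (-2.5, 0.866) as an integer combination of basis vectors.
-3b₁ + b₂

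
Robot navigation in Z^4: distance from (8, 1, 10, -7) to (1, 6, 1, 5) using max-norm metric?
12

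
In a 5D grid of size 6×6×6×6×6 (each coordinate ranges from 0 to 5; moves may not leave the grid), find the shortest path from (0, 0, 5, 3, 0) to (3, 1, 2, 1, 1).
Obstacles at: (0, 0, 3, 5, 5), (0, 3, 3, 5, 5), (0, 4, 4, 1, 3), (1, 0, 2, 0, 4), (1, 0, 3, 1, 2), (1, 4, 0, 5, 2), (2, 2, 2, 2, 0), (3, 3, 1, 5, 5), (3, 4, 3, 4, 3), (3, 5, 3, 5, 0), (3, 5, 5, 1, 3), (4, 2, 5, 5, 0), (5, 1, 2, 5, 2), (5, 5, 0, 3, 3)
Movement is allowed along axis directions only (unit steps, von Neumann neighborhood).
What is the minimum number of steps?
10
(one shortest path: (0, 0, 5, 3, 0) → (1, 0, 5, 3, 0) → (2, 0, 5, 3, 0) → (3, 0, 5, 3, 0) → (3, 1, 5, 3, 0) → (3, 1, 4, 3, 0) → (3, 1, 3, 3, 0) → (3, 1, 2, 3, 0) → (3, 1, 2, 2, 0) → (3, 1, 2, 1, 0) → (3, 1, 2, 1, 1))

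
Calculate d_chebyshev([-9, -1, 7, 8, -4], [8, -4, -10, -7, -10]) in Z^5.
17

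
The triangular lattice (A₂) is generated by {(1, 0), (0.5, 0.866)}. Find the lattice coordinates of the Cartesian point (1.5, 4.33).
-b₁ + 5b₂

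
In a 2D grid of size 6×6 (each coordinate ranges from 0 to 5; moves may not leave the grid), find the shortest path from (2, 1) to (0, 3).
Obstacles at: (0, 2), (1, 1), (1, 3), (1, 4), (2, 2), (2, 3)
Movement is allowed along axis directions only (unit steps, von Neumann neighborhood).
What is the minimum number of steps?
10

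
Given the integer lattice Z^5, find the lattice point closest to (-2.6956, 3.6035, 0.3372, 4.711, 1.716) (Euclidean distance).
(-3, 4, 0, 5, 2)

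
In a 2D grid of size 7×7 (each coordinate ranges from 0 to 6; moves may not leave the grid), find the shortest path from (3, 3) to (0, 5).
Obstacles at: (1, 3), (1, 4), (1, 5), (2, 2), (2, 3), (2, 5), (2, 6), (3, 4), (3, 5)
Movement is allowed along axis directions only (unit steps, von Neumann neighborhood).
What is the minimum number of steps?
9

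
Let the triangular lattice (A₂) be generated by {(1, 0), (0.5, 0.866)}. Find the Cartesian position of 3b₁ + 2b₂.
(4, 1.732)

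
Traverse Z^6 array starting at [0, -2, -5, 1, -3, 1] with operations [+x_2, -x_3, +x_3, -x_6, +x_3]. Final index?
(0, -1, -4, 1, -3, 0)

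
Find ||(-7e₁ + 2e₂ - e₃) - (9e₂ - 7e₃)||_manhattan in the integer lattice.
20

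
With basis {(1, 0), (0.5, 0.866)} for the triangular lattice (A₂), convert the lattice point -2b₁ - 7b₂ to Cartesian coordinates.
(-5.5, -6.062)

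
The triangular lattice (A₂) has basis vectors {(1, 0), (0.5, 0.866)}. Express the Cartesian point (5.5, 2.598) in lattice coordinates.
4b₁ + 3b₂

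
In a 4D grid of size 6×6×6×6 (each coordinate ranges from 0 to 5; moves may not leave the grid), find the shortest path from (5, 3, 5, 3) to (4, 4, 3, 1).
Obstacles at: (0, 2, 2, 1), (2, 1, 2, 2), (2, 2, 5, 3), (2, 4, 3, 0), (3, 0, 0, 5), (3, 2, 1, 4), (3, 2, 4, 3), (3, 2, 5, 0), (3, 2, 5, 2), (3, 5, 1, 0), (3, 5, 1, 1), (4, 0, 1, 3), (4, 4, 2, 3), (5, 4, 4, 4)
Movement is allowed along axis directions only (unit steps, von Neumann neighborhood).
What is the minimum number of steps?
6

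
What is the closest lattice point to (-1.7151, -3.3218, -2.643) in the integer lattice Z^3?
(-2, -3, -3)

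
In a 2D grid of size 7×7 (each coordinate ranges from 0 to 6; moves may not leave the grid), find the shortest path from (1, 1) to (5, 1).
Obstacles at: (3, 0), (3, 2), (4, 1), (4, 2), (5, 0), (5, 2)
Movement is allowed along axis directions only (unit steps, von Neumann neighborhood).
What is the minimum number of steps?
10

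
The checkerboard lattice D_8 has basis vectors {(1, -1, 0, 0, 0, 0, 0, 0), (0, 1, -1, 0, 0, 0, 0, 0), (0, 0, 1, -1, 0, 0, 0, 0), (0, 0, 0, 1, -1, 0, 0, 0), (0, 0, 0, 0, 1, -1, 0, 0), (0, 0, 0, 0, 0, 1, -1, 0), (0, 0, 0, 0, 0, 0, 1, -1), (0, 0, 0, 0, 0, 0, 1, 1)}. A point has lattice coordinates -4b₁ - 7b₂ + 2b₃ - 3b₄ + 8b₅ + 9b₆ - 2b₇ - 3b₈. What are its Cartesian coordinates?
(-4, -3, 9, -5, 11, 1, -14, -1)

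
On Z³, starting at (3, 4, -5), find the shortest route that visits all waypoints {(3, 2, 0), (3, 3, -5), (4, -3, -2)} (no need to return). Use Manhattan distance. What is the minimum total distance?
15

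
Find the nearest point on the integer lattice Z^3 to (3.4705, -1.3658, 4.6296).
(3, -1, 5)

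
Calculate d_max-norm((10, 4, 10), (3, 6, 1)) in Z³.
9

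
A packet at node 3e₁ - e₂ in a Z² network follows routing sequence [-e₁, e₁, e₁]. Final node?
(4, -1)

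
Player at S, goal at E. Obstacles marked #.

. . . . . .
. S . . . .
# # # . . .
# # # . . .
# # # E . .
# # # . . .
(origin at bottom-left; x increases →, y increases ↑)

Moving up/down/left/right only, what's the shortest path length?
5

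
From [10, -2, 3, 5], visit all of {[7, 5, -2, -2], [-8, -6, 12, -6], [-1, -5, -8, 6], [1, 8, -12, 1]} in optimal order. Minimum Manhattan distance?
108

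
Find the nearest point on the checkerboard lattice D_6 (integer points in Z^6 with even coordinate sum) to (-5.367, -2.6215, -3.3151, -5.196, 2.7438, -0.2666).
(-5, -2, -3, -5, 3, 0)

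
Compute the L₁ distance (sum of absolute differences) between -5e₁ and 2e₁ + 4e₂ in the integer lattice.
11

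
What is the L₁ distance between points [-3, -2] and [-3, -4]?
2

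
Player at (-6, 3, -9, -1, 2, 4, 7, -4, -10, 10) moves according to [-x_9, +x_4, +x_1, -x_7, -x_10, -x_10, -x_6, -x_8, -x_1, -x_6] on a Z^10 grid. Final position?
(-6, 3, -9, 0, 2, 2, 6, -5, -11, 8)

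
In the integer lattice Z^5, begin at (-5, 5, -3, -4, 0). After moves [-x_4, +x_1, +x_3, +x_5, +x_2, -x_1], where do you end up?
(-5, 6, -2, -5, 1)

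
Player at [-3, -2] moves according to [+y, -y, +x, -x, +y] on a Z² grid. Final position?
(-3, -1)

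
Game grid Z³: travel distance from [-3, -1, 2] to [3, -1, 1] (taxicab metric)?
7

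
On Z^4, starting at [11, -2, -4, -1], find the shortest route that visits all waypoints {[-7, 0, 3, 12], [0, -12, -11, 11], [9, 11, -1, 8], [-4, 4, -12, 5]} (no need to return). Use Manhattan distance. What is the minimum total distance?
118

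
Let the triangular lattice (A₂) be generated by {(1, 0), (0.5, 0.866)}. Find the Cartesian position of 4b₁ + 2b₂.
(5, 1.732)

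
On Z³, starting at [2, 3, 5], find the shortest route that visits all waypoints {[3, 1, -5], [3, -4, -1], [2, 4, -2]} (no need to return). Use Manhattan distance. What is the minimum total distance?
24
(one optimal route: (2, 3, 5) → (2, 4, -2) → (3, 1, -5) → (3, -4, -1))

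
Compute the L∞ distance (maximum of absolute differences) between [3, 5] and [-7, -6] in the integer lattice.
11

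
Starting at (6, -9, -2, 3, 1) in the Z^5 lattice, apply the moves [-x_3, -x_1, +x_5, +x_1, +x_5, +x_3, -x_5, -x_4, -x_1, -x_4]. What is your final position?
(5, -9, -2, 1, 2)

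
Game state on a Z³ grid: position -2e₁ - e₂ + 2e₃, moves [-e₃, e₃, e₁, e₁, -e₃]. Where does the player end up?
(0, -1, 1)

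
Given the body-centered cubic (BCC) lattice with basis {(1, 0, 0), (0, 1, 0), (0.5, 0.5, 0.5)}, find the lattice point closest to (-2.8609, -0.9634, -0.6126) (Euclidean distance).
(-3, -1, -1)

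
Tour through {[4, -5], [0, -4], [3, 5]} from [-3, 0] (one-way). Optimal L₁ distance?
23
(one optimal route: (-3, 0) → (0, -4) → (4, -5) → (3, 5))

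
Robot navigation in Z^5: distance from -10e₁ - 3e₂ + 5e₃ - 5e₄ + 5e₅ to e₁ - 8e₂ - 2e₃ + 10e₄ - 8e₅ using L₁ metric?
51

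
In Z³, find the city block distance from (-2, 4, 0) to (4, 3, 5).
12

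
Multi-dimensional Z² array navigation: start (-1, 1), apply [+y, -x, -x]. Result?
(-3, 2)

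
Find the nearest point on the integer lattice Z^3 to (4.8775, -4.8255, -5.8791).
(5, -5, -6)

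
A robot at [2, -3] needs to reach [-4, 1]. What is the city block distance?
10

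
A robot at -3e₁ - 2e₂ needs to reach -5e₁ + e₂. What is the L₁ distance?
5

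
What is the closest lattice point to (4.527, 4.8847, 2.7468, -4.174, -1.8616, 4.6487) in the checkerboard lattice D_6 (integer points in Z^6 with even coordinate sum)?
(5, 5, 3, -4, -2, 5)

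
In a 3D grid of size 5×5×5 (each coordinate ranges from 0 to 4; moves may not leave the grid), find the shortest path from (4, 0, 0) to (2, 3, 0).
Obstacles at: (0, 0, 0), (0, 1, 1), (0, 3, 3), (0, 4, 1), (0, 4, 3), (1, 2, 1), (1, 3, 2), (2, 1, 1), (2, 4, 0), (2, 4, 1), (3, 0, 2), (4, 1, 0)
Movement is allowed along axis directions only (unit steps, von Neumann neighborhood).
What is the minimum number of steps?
5
(one shortest path: (4, 0, 0) → (3, 0, 0) → (2, 0, 0) → (2, 1, 0) → (2, 2, 0) → (2, 3, 0))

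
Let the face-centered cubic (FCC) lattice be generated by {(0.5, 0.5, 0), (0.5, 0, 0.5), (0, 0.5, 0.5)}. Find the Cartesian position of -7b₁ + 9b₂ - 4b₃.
(1, -5.5, 2.5)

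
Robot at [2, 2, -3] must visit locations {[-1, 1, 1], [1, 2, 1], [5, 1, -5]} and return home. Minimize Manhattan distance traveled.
26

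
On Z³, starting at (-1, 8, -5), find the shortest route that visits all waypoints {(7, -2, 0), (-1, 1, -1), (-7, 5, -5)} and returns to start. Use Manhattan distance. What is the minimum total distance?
58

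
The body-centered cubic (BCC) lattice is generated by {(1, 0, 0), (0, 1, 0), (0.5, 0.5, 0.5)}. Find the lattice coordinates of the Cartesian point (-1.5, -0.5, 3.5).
-5b₁ - 4b₂ + 7b₃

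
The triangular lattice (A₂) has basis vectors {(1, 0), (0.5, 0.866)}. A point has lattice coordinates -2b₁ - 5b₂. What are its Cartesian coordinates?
(-4.5, -4.33)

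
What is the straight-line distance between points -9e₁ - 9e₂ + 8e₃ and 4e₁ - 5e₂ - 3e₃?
17.4929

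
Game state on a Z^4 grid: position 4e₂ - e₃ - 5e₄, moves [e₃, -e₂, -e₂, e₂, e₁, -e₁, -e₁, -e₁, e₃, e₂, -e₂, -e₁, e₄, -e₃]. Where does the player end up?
(-3, 3, 0, -4)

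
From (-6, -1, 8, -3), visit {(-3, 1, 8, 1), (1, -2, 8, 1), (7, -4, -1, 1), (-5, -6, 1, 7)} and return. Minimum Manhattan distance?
78
(one optimal route: (-6, -1, 8, -3) → (-3, 1, 8, 1) → (1, -2, 8, 1) → (7, -4, -1, 1) → (-5, -6, 1, 7) → (-6, -1, 8, -3))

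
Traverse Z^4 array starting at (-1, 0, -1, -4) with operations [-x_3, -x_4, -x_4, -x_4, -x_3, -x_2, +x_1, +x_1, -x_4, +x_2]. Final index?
(1, 0, -3, -8)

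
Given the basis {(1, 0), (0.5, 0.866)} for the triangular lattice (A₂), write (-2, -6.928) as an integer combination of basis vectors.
2b₁ - 8b₂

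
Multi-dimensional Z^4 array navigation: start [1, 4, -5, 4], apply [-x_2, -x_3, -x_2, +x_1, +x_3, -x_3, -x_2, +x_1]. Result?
(3, 1, -6, 4)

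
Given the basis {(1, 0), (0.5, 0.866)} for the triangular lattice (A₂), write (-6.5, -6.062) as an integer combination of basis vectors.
-3b₁ - 7b₂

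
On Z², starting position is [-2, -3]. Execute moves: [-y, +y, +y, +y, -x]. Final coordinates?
(-3, -1)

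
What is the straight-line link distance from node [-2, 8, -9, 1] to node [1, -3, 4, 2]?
17.3205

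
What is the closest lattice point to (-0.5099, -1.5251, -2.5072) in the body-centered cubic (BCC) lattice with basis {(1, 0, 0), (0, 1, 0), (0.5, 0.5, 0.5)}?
(-0.5, -1.5, -2.5)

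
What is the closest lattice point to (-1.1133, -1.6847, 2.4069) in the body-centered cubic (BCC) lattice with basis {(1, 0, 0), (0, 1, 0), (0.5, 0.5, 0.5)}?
(-1.5, -1.5, 2.5)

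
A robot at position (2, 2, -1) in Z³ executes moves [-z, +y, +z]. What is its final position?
(2, 3, -1)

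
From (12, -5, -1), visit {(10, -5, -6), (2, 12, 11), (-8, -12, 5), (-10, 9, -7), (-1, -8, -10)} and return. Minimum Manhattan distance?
158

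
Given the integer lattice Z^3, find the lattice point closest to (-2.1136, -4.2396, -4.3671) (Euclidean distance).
(-2, -4, -4)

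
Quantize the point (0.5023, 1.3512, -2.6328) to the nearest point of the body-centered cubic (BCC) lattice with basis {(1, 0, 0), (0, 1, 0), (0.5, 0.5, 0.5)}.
(0.5, 1.5, -2.5)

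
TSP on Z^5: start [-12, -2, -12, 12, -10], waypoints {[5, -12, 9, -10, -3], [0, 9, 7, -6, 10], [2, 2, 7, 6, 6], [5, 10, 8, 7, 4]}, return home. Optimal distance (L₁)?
222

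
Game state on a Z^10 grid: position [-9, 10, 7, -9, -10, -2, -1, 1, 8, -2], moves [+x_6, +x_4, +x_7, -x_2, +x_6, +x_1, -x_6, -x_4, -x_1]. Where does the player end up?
(-9, 9, 7, -9, -10, -1, 0, 1, 8, -2)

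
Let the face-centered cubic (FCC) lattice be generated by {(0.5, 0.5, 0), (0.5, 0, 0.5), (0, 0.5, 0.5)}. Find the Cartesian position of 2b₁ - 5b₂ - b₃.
(-1.5, 0.5, -3)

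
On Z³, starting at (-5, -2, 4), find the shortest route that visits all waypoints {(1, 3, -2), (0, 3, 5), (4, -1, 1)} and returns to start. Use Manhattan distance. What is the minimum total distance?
42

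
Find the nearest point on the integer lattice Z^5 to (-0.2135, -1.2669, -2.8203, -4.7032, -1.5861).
(0, -1, -3, -5, -2)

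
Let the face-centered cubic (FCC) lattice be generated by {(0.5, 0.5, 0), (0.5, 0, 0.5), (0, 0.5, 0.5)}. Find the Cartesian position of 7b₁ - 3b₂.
(2, 3.5, -1.5)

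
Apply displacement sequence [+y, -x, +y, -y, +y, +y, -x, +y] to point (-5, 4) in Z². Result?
(-7, 8)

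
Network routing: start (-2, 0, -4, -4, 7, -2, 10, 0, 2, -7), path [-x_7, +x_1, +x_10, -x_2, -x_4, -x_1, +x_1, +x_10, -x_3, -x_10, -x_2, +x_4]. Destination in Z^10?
(-1, -2, -5, -4, 7, -2, 9, 0, 2, -6)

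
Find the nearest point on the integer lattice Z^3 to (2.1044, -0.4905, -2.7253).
(2, 0, -3)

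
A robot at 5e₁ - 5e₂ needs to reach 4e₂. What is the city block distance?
14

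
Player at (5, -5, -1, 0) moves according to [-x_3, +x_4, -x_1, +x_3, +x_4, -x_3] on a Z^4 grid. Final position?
(4, -5, -2, 2)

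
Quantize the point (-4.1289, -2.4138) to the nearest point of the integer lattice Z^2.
(-4, -2)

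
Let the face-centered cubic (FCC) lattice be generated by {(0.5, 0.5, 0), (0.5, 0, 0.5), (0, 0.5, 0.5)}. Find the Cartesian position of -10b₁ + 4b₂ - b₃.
(-3, -5.5, 1.5)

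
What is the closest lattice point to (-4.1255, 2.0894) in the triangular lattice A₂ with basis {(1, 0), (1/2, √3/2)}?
(-4, 1.732)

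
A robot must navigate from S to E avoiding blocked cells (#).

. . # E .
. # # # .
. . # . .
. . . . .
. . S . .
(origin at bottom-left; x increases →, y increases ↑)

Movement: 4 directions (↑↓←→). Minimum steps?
7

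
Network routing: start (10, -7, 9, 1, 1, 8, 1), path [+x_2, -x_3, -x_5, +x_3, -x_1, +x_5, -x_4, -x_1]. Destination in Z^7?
(8, -6, 9, 0, 1, 8, 1)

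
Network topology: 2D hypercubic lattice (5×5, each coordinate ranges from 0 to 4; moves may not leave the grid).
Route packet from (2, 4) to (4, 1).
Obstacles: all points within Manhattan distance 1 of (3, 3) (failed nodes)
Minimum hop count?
7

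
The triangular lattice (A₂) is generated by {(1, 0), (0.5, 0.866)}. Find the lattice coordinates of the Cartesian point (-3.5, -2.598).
-2b₁ - 3b₂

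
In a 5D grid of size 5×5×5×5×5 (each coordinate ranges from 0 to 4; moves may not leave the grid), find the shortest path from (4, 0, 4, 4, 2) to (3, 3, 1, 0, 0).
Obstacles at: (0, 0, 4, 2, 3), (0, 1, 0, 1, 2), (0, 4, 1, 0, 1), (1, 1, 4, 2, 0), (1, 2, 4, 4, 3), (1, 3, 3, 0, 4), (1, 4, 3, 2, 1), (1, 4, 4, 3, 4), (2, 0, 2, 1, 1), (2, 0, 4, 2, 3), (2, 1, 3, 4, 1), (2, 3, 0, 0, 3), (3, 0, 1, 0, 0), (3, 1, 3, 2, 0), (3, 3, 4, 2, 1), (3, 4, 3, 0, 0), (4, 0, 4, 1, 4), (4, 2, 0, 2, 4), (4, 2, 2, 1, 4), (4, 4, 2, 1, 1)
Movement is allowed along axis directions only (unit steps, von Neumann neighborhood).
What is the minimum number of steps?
13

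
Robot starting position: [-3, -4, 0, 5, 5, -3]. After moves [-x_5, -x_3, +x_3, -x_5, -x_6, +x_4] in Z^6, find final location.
(-3, -4, 0, 6, 3, -4)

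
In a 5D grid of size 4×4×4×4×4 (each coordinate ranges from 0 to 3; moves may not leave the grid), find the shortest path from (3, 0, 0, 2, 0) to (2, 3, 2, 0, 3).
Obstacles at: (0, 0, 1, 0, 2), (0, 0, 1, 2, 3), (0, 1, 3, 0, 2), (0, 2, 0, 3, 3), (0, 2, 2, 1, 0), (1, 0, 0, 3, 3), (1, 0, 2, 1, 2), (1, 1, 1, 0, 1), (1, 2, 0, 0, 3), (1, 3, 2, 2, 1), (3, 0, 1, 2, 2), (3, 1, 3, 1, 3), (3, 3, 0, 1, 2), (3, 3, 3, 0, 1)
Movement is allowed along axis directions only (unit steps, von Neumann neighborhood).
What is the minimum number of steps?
11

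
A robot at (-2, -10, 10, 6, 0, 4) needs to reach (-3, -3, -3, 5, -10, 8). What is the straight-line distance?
18.3303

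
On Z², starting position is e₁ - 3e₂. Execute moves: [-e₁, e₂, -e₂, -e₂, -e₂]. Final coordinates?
(0, -5)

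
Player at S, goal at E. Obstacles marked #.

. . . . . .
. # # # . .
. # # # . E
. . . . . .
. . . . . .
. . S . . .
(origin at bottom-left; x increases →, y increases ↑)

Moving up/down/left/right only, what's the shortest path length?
6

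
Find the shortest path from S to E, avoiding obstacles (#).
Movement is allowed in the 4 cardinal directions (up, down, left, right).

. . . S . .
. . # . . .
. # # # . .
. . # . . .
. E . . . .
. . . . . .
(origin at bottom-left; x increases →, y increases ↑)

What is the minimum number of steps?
8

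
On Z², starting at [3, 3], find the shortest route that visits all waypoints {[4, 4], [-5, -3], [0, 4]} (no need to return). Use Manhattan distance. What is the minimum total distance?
18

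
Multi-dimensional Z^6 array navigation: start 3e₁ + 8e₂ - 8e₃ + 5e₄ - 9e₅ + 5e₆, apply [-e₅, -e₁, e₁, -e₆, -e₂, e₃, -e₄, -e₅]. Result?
(3, 7, -7, 4, -11, 4)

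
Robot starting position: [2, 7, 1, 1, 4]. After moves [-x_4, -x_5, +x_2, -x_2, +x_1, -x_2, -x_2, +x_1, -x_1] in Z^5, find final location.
(3, 5, 1, 0, 3)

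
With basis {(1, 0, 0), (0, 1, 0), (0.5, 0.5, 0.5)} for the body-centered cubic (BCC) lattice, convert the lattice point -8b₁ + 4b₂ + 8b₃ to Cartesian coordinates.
(-4, 8, 4)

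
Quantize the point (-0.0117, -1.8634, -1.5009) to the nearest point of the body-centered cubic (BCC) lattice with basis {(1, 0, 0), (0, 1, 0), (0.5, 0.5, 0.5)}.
(0, -2, -2)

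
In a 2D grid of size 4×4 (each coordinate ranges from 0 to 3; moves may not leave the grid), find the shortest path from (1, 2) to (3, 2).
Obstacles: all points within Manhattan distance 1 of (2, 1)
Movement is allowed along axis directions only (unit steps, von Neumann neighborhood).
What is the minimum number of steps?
4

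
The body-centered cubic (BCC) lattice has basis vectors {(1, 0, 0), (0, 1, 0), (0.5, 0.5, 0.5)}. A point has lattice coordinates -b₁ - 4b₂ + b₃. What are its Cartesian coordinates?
(-0.5, -3.5, 0.5)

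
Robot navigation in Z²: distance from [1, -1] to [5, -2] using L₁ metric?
5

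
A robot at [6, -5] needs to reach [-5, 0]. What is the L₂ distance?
12.083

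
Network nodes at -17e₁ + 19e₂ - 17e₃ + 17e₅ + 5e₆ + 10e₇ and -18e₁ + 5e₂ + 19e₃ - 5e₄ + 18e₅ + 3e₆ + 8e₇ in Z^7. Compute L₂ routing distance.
39.0768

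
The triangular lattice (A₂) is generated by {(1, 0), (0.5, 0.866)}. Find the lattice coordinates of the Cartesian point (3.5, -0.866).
4b₁ - b₂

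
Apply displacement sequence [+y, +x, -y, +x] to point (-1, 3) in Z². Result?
(1, 3)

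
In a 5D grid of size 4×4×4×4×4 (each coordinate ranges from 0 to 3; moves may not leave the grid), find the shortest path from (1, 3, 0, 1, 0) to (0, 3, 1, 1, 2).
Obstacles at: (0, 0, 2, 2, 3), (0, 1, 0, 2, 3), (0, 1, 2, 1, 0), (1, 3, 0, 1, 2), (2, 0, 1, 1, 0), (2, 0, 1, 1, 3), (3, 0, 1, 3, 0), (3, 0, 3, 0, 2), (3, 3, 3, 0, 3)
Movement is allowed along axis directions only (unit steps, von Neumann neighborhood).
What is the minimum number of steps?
4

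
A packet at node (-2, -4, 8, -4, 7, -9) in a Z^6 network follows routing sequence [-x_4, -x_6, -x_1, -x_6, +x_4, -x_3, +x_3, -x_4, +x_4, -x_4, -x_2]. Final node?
(-3, -5, 8, -5, 7, -11)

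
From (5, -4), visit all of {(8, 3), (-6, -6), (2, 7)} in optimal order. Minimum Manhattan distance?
41
(one optimal route: (5, -4) → (8, 3) → (2, 7) → (-6, -6))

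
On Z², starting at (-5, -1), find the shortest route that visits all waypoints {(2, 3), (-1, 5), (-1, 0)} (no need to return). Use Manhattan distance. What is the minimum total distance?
15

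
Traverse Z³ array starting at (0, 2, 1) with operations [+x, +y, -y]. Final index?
(1, 2, 1)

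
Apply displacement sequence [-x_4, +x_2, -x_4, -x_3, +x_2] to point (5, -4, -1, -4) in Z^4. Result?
(5, -2, -2, -6)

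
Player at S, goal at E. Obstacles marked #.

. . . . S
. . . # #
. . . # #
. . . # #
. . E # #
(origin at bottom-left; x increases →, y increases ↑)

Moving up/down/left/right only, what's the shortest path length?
6
(one shortest path: (4, 4) → (3, 4) → (2, 4) → (2, 3) → (2, 2) → (2, 1) → (2, 0))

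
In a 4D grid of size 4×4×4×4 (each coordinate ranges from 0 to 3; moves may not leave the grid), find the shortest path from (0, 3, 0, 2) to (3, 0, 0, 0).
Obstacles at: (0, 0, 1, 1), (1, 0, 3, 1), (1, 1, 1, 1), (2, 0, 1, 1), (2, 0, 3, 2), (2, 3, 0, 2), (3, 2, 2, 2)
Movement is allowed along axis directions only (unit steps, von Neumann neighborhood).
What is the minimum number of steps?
8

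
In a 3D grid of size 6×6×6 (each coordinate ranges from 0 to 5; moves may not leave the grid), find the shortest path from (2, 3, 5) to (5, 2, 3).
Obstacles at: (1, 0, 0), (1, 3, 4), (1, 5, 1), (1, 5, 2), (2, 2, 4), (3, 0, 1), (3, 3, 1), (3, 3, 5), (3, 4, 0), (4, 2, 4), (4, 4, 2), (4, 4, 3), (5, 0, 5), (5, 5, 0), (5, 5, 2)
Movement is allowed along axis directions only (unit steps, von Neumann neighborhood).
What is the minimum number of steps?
6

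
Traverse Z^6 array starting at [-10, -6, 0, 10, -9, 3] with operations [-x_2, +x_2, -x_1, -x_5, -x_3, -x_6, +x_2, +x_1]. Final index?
(-10, -5, -1, 10, -10, 2)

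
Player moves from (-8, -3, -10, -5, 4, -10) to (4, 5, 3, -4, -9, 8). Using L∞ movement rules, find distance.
18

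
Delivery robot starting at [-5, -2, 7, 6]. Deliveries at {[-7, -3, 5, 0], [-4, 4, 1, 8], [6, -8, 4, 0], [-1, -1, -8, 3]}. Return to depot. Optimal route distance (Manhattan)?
96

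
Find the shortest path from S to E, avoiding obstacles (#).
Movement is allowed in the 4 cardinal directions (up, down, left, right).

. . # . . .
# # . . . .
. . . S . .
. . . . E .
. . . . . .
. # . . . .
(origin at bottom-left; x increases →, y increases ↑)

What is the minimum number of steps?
2
(one shortest path: (3, 3) → (4, 3) → (4, 2))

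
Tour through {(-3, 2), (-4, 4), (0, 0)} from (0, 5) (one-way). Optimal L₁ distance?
13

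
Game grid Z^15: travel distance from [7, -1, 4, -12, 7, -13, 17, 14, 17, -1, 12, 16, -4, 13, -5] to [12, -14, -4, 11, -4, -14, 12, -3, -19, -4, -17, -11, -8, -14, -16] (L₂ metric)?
70.4557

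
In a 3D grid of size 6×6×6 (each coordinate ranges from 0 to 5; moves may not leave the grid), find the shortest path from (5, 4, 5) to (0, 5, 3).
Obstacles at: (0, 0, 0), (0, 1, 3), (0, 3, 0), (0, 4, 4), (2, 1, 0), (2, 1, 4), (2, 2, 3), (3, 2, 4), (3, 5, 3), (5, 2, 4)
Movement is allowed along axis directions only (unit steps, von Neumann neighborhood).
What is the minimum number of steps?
8
(one shortest path: (5, 4, 5) → (4, 4, 5) → (3, 4, 5) → (2, 4, 5) → (1, 4, 5) → (0, 4, 5) → (0, 5, 5) → (0, 5, 4) → (0, 5, 3))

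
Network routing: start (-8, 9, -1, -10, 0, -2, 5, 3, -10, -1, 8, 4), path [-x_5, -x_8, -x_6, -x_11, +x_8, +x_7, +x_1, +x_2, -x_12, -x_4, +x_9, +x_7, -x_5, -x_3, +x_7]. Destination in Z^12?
(-7, 10, -2, -11, -2, -3, 8, 3, -9, -1, 7, 3)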